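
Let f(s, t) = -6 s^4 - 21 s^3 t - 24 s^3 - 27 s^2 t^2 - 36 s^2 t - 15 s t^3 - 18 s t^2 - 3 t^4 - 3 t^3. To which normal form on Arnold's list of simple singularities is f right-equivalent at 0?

The Hessian of f at 0 has rank 0. Corank 2; j^3 = -3*(2*s + t)^3 is a perfect cube, so E-series; the 4-jet and mu = 7 give E_7.

E_{7}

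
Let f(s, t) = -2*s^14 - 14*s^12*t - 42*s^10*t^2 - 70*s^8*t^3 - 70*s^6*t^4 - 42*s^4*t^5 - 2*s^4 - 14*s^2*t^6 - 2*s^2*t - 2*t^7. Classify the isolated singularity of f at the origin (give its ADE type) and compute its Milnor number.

Type D_8, Milnor number mu = 8.

The Hessian of f at 0 has rank 0. Corank 2; j^3 = -2*s^2*t has shape L^2 M (L != M), so D-series; mu = 8 gives D_8.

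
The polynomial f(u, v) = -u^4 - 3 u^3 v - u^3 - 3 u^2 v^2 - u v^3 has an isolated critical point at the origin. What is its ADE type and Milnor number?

Type E_{7}, Milnor number mu = 7.

The Hessian of f at 0 has rank 0. Corank 2; j^3 = -u^3 is a perfect cube, so E-series; the 4-jet and mu = 7 give E_7.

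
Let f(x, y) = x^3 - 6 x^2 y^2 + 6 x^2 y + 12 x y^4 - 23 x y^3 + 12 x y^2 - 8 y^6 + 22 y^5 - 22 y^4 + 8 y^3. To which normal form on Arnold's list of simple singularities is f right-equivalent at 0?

The Hessian of f at 0 has rank 0. Corank 2; j^3 = (x + 2*y)^3 is a perfect cube, so E-series; the 4-jet and mu = 7 give E_7.

E_7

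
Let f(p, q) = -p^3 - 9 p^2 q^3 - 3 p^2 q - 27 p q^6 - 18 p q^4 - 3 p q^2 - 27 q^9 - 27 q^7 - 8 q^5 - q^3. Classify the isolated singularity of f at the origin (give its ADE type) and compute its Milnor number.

The Hessian of f at 0 has rank 0. Corank 2; j^3 = -(p + q)^3 is a perfect cube, so E-series; the 5-jet and mu = 8 give E_8.

Type E_8, Milnor number mu = 8.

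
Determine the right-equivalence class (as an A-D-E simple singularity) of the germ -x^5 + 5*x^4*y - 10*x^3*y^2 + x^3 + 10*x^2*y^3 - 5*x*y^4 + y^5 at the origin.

E_8

The Hessian of f at 0 has rank 0. Corank 2; j^3 = x^3 is a perfect cube, so E-series; the 5-jet and mu = 8 give E_8.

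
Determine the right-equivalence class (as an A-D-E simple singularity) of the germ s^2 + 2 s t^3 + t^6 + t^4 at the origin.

The Hessian of f at 0 is [[2, 0], [0, 0]] with rank 1, so corank 1. A Groebner basis of the Jacobian ideal J(f) in C{s,t} is {t^3, s}; counting standard monomials gives mu = 3. Corank 1: A-series; mu = 3 gives A_3.

A3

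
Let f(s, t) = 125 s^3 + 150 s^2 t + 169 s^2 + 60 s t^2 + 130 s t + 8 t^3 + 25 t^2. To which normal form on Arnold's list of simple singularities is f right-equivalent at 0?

A_{2}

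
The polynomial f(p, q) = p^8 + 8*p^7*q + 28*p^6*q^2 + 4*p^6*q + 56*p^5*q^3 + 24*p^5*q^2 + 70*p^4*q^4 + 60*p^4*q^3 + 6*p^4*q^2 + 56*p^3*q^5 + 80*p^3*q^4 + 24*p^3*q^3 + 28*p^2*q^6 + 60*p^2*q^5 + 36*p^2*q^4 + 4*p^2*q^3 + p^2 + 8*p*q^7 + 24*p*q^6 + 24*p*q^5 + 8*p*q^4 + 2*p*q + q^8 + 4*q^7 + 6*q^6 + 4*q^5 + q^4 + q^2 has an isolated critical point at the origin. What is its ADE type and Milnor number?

The Hessian of f at 0 has rank 1. Corank 1: A-series; mu = 3 gives A_3.

Type A3, Milnor number mu = 3.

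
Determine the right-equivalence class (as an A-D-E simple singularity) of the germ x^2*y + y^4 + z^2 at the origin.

The Hessian of f at 0 has rank 1. Corank 2; j^3 = x^2*y has shape L^2 M (L != M), so D-series; mu = 5 gives D_5.

D5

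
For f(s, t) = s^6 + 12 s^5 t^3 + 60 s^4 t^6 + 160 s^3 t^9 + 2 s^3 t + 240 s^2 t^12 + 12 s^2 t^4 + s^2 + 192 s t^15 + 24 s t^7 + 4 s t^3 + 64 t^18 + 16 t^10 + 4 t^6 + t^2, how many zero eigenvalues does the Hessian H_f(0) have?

Hessian at 0 has rank 2.

0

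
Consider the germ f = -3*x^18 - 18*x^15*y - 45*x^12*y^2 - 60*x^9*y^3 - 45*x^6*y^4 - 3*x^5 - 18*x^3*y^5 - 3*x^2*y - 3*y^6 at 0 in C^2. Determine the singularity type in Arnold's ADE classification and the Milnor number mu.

Type D7, Milnor number mu = 7.

The Hessian of f at 0 has rank 0. Corank 2; j^3 = -3*x^2*y has shape L^2 M (L != M), so D-series; mu = 7 gives D_7.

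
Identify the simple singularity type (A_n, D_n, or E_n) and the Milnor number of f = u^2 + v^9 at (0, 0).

The Hessian of f at 0 has rank 1. Corank 1: A-series; mu = 8 gives A_8.

Type A_{8}, Milnor number mu = 8.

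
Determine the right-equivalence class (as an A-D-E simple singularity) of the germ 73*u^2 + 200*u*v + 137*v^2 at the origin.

A_{1}

The Hessian of f at 0 is [[146, 200], [200, 274]] with rank 2, so corank 0. A Groebner basis of the Jacobian ideal J(f) in C{u,v} is {u, v}; counting standard monomials gives mu = 1. Corank 0: nondegenerate Morse point, so A_1.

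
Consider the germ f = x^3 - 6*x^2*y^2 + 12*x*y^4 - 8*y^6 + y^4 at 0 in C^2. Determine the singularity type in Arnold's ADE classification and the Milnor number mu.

Type E_{6}, Milnor number mu = 6.

The Hessian of f at 0 has rank 0. Corank 2; j^3 = x^3 is a perfect cube, so E-series; the 4-jet and mu = 6 give E_6.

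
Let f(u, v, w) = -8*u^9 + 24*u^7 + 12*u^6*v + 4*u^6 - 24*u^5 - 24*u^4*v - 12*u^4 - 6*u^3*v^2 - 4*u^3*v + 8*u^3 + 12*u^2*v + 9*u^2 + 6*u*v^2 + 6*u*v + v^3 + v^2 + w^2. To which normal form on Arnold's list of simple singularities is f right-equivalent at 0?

A_2

The Hessian of f at 0 has rank 2. Corank 1: A-series; mu = 2 gives A_2.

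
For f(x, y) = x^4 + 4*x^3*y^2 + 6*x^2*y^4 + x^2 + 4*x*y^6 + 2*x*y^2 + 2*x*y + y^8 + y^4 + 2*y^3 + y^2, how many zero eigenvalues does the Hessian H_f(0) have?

Hessian at 0 has rank 1.

1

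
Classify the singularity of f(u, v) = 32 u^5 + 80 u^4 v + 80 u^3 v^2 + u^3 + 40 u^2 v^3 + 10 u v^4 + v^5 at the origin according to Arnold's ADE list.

The Hessian of f at 0 is [[0, 0], [0, 0]] with rank 0, so corank 2. A Groebner basis of the Jacobian ideal J(f) in C{u,v} is {v^5, u*v^3 + v^4/8, u^2}; counting standard monomials gives mu = 8. Corank 2; j^3 = u^3 is a perfect cube, so E-series; the 5-jet and mu = 8 give E_8.

E_8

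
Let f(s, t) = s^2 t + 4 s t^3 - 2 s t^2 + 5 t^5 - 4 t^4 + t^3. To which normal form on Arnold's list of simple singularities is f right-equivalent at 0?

D_{6}

The Hessian of f at 0 has rank 0. Corank 2; j^3 = t*(s - t)^2 has shape L^2 M (L != M), so D-series; mu = 6 gives D_6.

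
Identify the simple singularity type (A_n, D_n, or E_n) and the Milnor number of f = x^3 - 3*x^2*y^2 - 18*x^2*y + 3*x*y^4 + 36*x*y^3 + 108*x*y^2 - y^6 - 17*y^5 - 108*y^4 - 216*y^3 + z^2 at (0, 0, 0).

Type E8, Milnor number mu = 8.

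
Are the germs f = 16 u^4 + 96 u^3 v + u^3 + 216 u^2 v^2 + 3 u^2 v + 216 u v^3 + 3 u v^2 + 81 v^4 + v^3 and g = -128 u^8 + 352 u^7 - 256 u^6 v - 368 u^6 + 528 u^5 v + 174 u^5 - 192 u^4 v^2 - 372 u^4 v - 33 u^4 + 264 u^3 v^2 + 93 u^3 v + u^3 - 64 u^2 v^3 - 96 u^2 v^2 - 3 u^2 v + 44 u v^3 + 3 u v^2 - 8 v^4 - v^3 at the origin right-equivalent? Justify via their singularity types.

No.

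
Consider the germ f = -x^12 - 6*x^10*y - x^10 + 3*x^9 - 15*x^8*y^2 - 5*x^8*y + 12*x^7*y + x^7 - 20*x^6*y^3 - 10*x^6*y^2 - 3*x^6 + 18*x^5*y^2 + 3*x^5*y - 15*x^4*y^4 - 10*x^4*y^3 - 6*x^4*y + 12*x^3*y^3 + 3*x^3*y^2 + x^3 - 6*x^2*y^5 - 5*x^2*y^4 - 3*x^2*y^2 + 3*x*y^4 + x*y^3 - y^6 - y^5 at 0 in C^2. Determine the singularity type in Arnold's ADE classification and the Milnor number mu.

The Hessian of f at 0 has rank 0. Corank 2; j^3 = x^3 is a perfect cube, so E-series; the 4-jet and mu = 7 give E_7.

Type E_7, Milnor number mu = 7.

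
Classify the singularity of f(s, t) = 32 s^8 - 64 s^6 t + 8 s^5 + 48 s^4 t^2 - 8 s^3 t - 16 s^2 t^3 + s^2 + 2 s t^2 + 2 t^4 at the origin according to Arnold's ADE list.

A3

The Hessian of f at 0 has rank 1. Corank 1: A-series; mu = 3 gives A_3.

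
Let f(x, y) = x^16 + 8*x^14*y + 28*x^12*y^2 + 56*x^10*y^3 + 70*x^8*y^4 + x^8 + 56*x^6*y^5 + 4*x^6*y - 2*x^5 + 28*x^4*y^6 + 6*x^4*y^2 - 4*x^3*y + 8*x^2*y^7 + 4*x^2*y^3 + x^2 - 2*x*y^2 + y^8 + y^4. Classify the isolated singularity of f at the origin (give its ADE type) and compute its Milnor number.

Type A7, Milnor number mu = 7.

The Hessian of f at 0 has rank 1. Corank 1: A-series; mu = 7 gives A_7.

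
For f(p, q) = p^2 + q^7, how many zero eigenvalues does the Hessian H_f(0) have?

Hessian at 0 has rank 1.

1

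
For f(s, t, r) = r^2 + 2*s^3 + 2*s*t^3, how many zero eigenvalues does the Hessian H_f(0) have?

2

Hessian at 0 has rank 1.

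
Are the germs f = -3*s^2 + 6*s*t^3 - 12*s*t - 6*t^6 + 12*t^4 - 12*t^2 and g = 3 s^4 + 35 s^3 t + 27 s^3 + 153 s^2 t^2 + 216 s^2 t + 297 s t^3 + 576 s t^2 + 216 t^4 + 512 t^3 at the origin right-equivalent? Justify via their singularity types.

The Hessian of f at 0 is [[-6, -12], [-12, -24]] with rank 1, so corank 1. A Groebner basis of the Jacobian ideal J(f) in C{s,t} is {s*t^2 + 2*s + 4*t, -s + t^3 - 2*t, s^2 + 4*s*t + 4*t^2}; counting standard monomials gives mu = 5. Corank 1: A-series; mu = 5 gives A_5. The Hessian of g at 0 is [[0, 0], [0, 0]] with rank 0, so corank 2. A Groebner basis of the Jacobian ideal J(g) in C{s,t} is {19683*s^2 + 104976*s*t + t^4 + 27*t^3 + 139968*t^2, s^3 + 3672*s^2 + 19584*s*t + 24*t^3 + 26112*t^2, s^2*t - 891*s^2 - 4752*s*t - 25*t^3/3 - 6336*t^2, 162*s^2 + s*t^2 + 864*s*t + 26*t^3/9 + 1152*t^2}; counting standard monomials gives mu = 7. Corank 2; j^3 = (3*s + 8*t)^3 is a perfect cube, so E-series; the 4-jet and mu = 7 give E_7. f is A_5 but g is E_7, hence not right-equivalent.

No.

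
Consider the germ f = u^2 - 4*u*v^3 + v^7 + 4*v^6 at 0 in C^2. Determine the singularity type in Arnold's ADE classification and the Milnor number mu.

Type A6, Milnor number mu = 6.

The Hessian of f at 0 has rank 1. Corank 1: A-series; mu = 6 gives A_6.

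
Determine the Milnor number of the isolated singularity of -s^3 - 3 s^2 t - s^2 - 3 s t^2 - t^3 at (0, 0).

The Hessian of f at 0 is [[-2, 0], [0, 0]] with rank 1, so corank 1. A Groebner basis of the Jacobian ideal J(f) in C{s,t} is {t^2, s}; counting standard monomials gives mu = 2. Corank 1: A-series; mu = 2 gives A_2.

2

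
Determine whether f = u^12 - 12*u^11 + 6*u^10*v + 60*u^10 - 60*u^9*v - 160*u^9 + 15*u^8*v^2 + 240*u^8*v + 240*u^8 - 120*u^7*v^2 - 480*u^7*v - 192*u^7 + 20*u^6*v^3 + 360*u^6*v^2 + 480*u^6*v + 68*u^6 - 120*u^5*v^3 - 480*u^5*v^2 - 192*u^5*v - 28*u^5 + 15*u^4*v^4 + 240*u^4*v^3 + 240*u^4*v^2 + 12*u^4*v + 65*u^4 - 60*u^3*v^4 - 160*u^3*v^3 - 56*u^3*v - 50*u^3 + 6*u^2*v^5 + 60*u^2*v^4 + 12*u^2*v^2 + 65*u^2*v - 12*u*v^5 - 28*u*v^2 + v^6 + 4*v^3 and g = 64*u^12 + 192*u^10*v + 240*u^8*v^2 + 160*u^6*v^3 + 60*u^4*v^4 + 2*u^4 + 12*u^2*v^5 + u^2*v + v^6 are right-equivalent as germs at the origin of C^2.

Yes.

The Hessian of f at 0 is [[0, 0], [0, 0]] with rank 0, so corank 2. A Groebner basis of the Jacobian ideal J(f) in C{u,v} is {2265625*u^2/6624 - 5178125*u*v/13248 + v^4 + 12425*v^3/1656 + 224375*v^2/2208, u^3 - 235*u^2/69 + 263*u*v/138 - 4*v^3/345 - 5*v^2/23, u^2*v - 125*u^2/69 - 95*u*v/138 - 8*v^3/345 + 13*v^2/23, 2125*u^2/828 + u*v^2 - 9425*u*v/1656 - 173*v^3/1035 + 515*v^2/276}; counting standard monomials gives mu = 7. Corank 2; j^3 = -(2*u - v)*(5*u - 2*v)^2 has shape L^2 M (L != M), so D-series; mu = 7 gives D_7. The Hessian of g at 0 is [[0, 0], [0, 0]] with rank 0, so corank 2. A Groebner basis of the Jacobian ideal J(g) in C{u,v} is {u^2/6 + v^5, u^3, u*v}; counting standard monomials gives mu = 7. Corank 2; j^3 = u^2*v has shape L^2 M (L != M), so D-series; mu = 7 gives D_7. Both have type D_7, hence right-equivalent.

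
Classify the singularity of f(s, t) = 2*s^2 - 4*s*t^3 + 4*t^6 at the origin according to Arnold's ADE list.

A5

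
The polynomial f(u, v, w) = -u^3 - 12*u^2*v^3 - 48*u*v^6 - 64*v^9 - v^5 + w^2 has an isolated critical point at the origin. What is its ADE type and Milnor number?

Type E8, Milnor number mu = 8.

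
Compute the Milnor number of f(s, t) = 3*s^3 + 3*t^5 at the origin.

The Hessian of f at 0 is [[0, 0], [0, 0]] with rank 0, so corank 2. A Groebner basis of the Jacobian ideal J(f) in C{s,t} is {t^4, s^2}; counting standard monomials gives mu = 8. Corank 2; j^3 = 3*s^3 is a perfect cube, so E-series; the 5-jet and mu = 8 give E_8.

8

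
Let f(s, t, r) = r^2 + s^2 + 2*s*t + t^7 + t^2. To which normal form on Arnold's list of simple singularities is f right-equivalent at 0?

A_{6}

The Hessian of f at 0 has rank 2. Corank 1: A-series; mu = 6 gives A_6.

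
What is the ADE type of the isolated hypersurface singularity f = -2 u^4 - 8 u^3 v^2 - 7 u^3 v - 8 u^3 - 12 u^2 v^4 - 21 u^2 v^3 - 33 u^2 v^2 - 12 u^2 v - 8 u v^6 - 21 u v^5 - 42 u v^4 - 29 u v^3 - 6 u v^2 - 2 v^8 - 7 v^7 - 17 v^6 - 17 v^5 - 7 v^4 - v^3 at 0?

E_7

The Hessian of f at 0 has rank 0. Corank 2; j^3 = -(2*u + v)^3 is a perfect cube, so E-series; the 4-jet and mu = 7 give E_7.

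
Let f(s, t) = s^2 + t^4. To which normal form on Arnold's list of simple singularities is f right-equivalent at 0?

A_{3}

The Hessian of f at 0 is [[2, 0], [0, 0]] with rank 1, so corank 1. A Groebner basis of the Jacobian ideal J(f) in C{s,t} is {t^3, s}; counting standard monomials gives mu = 3. Corank 1: A-series; mu = 3 gives A_3.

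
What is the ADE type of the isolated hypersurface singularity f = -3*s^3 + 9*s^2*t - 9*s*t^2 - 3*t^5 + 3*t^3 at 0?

E_{8}

The Hessian of f at 0 is [[0, 0], [0, 0]] with rank 0, so corank 2. A Groebner basis of the Jacobian ideal J(f) in C{s,t} is {t^4, s^2 - 2*s*t + t^2}; counting standard monomials gives mu = 8. Corank 2; j^3 = -3*(s - t)^3 is a perfect cube, so E-series; the 5-jet and mu = 8 give E_8.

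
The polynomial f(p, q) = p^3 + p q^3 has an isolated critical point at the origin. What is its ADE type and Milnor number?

The Hessian of f at 0 is [[0, 0], [0, 0]] with rank 0, so corank 2. A Groebner basis of the Jacobian ideal J(f) in C{p,q} is {p^3, p*q^2, 3*p^2 + q^3}; counting standard monomials gives mu = 7. Corank 2; j^3 = p^3 is a perfect cube, so E-series; the 4-jet and mu = 7 give E_7.

Type E_{7}, Milnor number mu = 7.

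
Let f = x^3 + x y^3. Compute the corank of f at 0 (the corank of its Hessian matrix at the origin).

2

Hessian at 0 has rank 0.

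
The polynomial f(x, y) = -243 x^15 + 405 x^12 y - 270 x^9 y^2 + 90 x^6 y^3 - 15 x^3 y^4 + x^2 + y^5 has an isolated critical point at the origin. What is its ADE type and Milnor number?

The Hessian of f at 0 is [[2, 0], [0, 0]] with rank 1, so corank 1. A Groebner basis of the Jacobian ideal J(f) in C{x,y} is {y^4, x}; counting standard monomials gives mu = 4. Corank 1: A-series; mu = 4 gives A_4.

Type A_{4}, Milnor number mu = 4.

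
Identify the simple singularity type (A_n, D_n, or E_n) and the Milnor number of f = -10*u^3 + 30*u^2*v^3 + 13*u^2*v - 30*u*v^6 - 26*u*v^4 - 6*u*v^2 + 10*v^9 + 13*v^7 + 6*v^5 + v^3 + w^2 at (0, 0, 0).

Type D_4, Milnor number mu = 4.

The Hessian of f at 0 is [[0, 0, 0], [0, 0, 0], [0, 0, 2]] with rank 1, so corank 2. A Groebner basis of the Jacobian ideal J(f) in C{u,v,w} is {v^3, u^2 - 3*v^2/11, u*v - 6*v^2/11, w}; counting standard monomials gives mu = 4. Corank 2; j^3 = -(2*u - v)*(5*u^2 - 4*u*v + v^2) splits into three distinct lines over C (the quadratic factor has nonzero discriminant), so D_4.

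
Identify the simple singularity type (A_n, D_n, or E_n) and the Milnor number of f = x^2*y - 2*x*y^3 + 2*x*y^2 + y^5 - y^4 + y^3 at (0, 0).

The Hessian of f at 0 has rank 0. Corank 2; j^3 = y*(x + y)^2 has shape L^2 M (L != M), so D-series; mu = 5 gives D_5.

Type D_5, Milnor number mu = 5.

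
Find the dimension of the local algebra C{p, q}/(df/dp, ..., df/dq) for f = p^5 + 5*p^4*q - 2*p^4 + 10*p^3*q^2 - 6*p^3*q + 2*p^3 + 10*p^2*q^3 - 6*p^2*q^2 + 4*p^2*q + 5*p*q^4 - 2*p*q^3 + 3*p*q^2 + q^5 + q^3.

4

The Hessian of f at 0 has rank 0. Corank 2; j^3 = (p + q)*(2*p^2 + 2*p*q + q^2) splits into three distinct lines over C (the quadratic factor has nonzero discriminant), so D_4.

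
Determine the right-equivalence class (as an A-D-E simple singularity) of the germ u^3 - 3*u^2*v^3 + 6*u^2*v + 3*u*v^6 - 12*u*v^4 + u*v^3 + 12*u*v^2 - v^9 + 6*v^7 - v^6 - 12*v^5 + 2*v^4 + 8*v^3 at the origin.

E7

The Hessian of f at 0 has rank 0. Corank 2; j^3 = (u + 2*v)^3 is a perfect cube, so E-series; the 4-jet and mu = 7 give E_7.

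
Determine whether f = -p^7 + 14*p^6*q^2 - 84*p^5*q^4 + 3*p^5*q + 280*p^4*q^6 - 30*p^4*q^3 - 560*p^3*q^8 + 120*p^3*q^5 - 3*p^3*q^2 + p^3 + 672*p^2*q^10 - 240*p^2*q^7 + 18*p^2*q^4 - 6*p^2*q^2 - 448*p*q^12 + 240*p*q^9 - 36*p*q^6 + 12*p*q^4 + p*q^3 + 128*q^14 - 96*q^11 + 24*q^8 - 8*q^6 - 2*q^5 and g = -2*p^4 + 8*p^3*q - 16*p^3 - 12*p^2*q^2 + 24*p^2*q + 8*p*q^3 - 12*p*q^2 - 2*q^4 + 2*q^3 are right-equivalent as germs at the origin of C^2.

No.

The Hessian of f at 0 has rank 0. Corank 2; j^3 = p^3 is a perfect cube, so E-series; the 4-jet and mu = 7 give E_7. The Hessian of g at 0 has rank 0. Corank 2; j^3 = -2*(2*p - q)^3 is a perfect cube, so E-series; the 4-jet and mu = 6 give E_6. f is E_7 but g is E_6, hence not right-equivalent.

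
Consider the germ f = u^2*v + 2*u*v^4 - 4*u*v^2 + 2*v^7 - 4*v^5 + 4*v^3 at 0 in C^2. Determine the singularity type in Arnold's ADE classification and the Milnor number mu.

Type D8, Milnor number mu = 8.

The Hessian of f at 0 has rank 0. Corank 2; j^3 = v*(u - 2*v)^2 has shape L^2 M (L != M), so D-series; mu = 8 gives D_8.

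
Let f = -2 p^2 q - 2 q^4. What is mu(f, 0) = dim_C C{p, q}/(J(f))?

5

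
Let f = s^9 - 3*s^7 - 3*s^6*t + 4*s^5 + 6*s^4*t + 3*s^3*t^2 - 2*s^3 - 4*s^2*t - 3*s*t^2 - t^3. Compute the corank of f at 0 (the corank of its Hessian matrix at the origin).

2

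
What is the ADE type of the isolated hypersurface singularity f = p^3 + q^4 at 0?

E_6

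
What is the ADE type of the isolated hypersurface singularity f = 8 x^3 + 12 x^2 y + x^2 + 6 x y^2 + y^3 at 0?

A_{2}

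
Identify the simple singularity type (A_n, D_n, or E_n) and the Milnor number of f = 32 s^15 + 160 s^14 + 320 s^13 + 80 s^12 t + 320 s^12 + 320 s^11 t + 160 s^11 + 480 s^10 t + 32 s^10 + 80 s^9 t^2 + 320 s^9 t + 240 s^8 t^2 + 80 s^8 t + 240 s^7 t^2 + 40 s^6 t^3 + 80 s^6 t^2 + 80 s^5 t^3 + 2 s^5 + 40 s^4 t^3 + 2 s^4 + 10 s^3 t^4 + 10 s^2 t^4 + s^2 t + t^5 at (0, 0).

Type D_6, Milnor number mu = 6.

The Hessian of f at 0 has rank 0. Corank 2; j^3 = s^2*t has shape L^2 M (L != M), so D-series; mu = 6 gives D_6.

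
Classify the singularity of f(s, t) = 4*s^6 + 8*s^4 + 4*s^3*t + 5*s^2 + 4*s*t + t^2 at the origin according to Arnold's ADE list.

A_{1}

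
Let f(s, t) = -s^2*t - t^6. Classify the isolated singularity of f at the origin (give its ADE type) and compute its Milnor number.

Type D7, Milnor number mu = 7.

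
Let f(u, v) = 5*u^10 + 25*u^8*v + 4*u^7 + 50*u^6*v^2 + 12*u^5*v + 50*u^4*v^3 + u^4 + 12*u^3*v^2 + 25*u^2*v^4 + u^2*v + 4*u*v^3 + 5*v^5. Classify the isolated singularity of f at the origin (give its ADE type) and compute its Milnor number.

Type D_{6}, Milnor number mu = 6.

The Hessian of f at 0 is [[0, 0], [0, 0]] with rank 0, so corank 2. A Groebner basis of the Jacobian ideal J(f) in C{u,v} is {u^3, u^2*v, -2*u^2 + u*v^2, u*v/2 + v^3}; counting standard monomials gives mu = 6. Corank 2; j^3 = u^2*v has shape L^2 M (L != M), so D-series; mu = 6 gives D_6.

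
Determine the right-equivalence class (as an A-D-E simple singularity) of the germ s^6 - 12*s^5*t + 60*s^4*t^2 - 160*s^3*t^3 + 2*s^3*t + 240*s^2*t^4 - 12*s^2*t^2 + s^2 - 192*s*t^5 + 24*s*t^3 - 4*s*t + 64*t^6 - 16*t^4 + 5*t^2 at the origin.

A_1

The Hessian of f at 0 has rank 2. Corank 0: nondegenerate Morse point, so A_1.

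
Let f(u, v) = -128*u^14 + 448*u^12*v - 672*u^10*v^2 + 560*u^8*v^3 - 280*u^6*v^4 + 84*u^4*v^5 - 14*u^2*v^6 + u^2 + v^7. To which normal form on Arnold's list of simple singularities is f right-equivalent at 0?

The Hessian of f at 0 is [[2, 0], [0, 0]] with rank 1, so corank 1. A Groebner basis of the Jacobian ideal J(f) in C{u,v} is {v^6, u}; counting standard monomials gives mu = 6. Corank 1: A-series; mu = 6 gives A_6.

A_6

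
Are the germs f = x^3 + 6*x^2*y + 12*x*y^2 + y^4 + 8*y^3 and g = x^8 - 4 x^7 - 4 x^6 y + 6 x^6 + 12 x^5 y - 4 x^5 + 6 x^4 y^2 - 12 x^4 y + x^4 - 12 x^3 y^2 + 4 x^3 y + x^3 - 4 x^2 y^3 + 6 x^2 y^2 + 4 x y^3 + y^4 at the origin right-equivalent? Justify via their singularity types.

Yes.

The Hessian of f at 0 has rank 0. Corank 2; j^3 = (x + 2*y)^3 is a perfect cube, so E-series; the 4-jet and mu = 6 give E_6. The Hessian of g at 0 has rank 0. Corank 2; j^3 = x^3 is a perfect cube, so E-series; the 4-jet and mu = 6 give E_6. Both have type E_6, hence right-equivalent.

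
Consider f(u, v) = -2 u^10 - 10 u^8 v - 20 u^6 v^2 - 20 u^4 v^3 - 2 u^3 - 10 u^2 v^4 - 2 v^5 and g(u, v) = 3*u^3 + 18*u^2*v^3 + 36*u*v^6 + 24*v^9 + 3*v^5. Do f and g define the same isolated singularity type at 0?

The Hessian of f at 0 has rank 0. Corank 2; j^3 = -2*u^3 is a perfect cube, so E-series; the 5-jet and mu = 8 give E_8. The Hessian of g at 0 has rank 0. Corank 2; j^3 = 3*u^3 is a perfect cube, so E-series; the 5-jet and mu = 8 give E_8. Both have type E_8, hence right-equivalent.

Yes.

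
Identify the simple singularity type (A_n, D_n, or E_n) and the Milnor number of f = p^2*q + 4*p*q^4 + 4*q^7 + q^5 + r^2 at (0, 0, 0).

The Hessian of f at 0 is [[0, 0, 0], [0, 0, 0], [0, 0, 2]] with rank 1, so corank 2. A Groebner basis of the Jacobian ideal J(f) in C{p,q,r} is {p*q/2 + q^4, p*q^2, p^2 - 5*p*q/2, r}; counting standard monomials gives mu = 6. Corank 2; j^3 = p^2*q has shape L^2 M (L != M), so D-series; mu = 6 gives D_6.

Type D6, Milnor number mu = 6.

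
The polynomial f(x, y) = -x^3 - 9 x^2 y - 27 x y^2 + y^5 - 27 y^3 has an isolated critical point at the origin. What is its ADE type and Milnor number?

Type E_{8}, Milnor number mu = 8.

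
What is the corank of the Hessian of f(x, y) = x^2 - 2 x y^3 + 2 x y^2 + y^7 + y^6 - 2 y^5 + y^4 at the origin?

1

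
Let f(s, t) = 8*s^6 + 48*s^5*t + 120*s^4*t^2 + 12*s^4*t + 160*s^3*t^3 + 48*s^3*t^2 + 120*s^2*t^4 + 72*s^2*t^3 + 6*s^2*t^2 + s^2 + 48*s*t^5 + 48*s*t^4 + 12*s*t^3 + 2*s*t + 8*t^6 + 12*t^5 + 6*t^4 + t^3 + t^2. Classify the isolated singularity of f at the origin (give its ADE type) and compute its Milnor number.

Type A_{2}, Milnor number mu = 2.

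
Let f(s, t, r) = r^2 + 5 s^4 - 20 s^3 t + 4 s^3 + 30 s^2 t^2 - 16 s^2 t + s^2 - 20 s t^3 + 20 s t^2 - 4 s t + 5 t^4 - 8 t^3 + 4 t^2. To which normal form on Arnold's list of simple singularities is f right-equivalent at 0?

A_3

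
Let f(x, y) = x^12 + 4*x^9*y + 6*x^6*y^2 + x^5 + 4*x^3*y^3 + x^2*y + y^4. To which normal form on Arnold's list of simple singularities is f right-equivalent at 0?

D_{5}

The Hessian of f at 0 is [[0, 0], [0, 0]] with rank 0, so corank 2. A Groebner basis of the Jacobian ideal J(f) in C{x,y} is {x^3, x^2/4 + y^3, x*y}; counting standard monomials gives mu = 5. Corank 2; j^3 = x^2*y has shape L^2 M (L != M), so D-series; mu = 5 gives D_5.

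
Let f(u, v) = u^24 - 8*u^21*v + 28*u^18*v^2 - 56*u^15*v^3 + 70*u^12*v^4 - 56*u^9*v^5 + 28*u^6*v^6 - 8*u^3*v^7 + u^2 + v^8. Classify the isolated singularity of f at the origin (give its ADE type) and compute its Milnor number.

Type A7, Milnor number mu = 7.

The Hessian of f at 0 has rank 1. Corank 1: A-series; mu = 7 gives A_7.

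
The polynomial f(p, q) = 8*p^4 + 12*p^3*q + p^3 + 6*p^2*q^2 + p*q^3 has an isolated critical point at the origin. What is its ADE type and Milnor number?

Type E_{7}, Milnor number mu = 7.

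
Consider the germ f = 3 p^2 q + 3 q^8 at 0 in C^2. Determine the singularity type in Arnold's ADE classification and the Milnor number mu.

Type D9, Milnor number mu = 9.

The Hessian of f at 0 is [[0, 0], [0, 0]] with rank 0, so corank 2. A Groebner basis of the Jacobian ideal J(f) in C{p,q} is {p^2/8 + q^7, p^3, p*q}; counting standard monomials gives mu = 9. Corank 2; j^3 = 3*p^2*q has shape L^2 M (L != M), so D-series; mu = 9 gives D_9.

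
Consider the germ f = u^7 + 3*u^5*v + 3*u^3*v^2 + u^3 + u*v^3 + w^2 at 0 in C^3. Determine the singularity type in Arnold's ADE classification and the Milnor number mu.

The Hessian of f at 0 is [[0, 0, 0], [0, 0, 0], [0, 0, 2]] with rank 1, so corank 2. A Groebner basis of the Jacobian ideal J(f) in C{u,v,w} is {u^3, u*v^2, 3*u^2 + v^3, w}; counting standard monomials gives mu = 7. Corank 2; j^3 = u^3 is a perfect cube, so E-series; the 4-jet and mu = 7 give E_7.

Type E7, Milnor number mu = 7.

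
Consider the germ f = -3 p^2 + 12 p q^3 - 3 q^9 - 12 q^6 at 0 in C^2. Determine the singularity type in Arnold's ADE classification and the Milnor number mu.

Type A_{8}, Milnor number mu = 8.

The Hessian of f at 0 is [[-6, 0], [0, 0]] with rank 1, so corank 1. A Groebner basis of the Jacobian ideal J(f) in C{p,q} is {p^2*q^2, p^3, -p/2 + q^3}; counting standard monomials gives mu = 8. Corank 1: A-series; mu = 8 gives A_8.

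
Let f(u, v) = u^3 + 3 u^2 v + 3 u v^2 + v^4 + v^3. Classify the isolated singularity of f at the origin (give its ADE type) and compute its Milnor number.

Type E_{6}, Milnor number mu = 6.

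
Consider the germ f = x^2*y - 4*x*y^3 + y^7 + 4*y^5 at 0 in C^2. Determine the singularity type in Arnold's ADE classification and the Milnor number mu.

Type D_8, Milnor number mu = 8.

The Hessian of f at 0 has rank 0. Corank 2; j^3 = x^2*y has shape L^2 M (L != M), so D-series; mu = 8 gives D_8.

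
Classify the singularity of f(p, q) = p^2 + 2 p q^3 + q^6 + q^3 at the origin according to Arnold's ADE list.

The Hessian of f at 0 has rank 1. Corank 1: A-series; mu = 2 gives A_2.

A_2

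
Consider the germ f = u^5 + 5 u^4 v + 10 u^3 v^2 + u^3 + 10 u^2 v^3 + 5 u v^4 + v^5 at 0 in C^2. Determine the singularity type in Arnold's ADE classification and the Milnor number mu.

Type E8, Milnor number mu = 8.

The Hessian of f at 0 is [[0, 0], [0, 0]] with rank 0, so corank 2. A Groebner basis of the Jacobian ideal J(f) in C{u,v} is {v^5, u*v^3 + v^4/4, u^2}; counting standard monomials gives mu = 8. Corank 2; j^3 = u^3 is a perfect cube, so E-series; the 5-jet and mu = 8 give E_8.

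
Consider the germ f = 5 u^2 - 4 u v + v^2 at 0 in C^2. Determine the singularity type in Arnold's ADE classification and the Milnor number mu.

The Hessian of f at 0 has rank 2. Corank 0: nondegenerate Morse point, so A_1.

Type A_1, Milnor number mu = 1.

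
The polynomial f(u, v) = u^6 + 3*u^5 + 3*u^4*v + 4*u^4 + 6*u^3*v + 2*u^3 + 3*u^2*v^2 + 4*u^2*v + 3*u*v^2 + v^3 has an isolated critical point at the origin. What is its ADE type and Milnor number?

The Hessian of f at 0 is [[0, 0], [0, 0]] with rank 0, so corank 2. A Groebner basis of the Jacobian ideal J(f) in C{u,v} is {v^3, u^2 - 3*v^2/2, u*v + 3*v^2/2}; counting standard monomials gives mu = 4. Corank 2; j^3 = (u + v)*(2*u^2 + 2*u*v + v^2) splits into three distinct lines over C (the quadratic factor has nonzero discriminant), so D_4.

Type D4, Milnor number mu = 4.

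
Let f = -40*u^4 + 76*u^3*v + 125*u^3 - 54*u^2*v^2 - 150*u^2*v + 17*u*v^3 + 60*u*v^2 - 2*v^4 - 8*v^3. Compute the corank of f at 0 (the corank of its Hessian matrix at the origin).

2

Hessian at 0 has rank 0.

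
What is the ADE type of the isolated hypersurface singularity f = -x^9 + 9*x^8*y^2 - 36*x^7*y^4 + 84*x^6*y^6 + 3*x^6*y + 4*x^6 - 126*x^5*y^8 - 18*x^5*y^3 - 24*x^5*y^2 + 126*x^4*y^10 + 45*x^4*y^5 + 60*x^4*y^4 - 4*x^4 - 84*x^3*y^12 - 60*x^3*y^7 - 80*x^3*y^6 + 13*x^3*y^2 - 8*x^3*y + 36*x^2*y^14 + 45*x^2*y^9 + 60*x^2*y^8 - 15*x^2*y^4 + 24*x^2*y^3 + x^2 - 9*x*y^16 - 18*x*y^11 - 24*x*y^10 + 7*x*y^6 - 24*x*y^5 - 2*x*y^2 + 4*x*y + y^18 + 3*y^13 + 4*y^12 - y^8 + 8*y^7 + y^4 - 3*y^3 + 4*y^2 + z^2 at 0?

The Hessian of f at 0 has rank 2. Corank 1: A-series; mu = 2 gives A_2.

A_{2}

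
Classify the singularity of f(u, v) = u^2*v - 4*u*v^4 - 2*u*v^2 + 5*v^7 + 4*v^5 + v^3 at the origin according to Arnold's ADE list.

The Hessian of f at 0 has rank 0. Corank 2; j^3 = v*(u - v)^2 has shape L^2 M (L != M), so D-series; mu = 8 gives D_8.

D_{8}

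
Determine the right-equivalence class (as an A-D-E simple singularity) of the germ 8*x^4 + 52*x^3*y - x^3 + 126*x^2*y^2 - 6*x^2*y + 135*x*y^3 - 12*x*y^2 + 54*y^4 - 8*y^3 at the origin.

E_7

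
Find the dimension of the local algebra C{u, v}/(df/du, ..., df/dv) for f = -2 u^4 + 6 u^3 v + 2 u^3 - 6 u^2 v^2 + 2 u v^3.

7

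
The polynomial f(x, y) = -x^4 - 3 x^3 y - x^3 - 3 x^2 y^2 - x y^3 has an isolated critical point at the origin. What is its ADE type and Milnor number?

The Hessian of f at 0 has rank 0. Corank 2; j^3 = -x^3 is a perfect cube, so E-series; the 4-jet and mu = 7 give E_7.

Type E_7, Milnor number mu = 7.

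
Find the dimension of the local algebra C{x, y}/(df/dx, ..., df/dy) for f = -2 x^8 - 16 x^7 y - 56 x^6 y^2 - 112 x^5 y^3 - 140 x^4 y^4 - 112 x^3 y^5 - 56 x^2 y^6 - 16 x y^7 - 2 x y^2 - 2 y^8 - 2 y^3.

The Hessian of f at 0 is [[0, 0], [0, 0]] with rank 0, so corank 2. A Groebner basis of the Jacobian ideal J(f) in C{x,y} is {x^7 + y^2/8, y^3, x*y + y^2}; counting standard monomials gives mu = 9. Corank 2; j^3 = -2*y^2*(x + y) has shape L^2 M (L != M), so D-series; mu = 9 gives D_9.

9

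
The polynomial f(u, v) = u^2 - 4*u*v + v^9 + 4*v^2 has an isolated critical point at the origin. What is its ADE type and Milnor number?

The Hessian of f at 0 has rank 1. Corank 1: A-series; mu = 8 gives A_8.

Type A8, Milnor number mu = 8.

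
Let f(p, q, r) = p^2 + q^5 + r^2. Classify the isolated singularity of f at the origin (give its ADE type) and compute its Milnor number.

The Hessian of f at 0 is [[2, 0, 0], [0, 0, 0], [0, 0, 2]] with rank 2, so corank 1. A Groebner basis of the Jacobian ideal J(f) in C{p,q,r} is {q^4, p, r}; counting standard monomials gives mu = 4. Corank 1: A-series; mu = 4 gives A_4.

Type A_{4}, Milnor number mu = 4.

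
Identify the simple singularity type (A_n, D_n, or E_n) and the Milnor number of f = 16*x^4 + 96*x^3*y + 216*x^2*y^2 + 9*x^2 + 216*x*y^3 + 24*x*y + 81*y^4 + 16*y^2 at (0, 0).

Type A_{3}, Milnor number mu = 3.

The Hessian of f at 0 has rank 1. Corank 1: A-series; mu = 3 gives A_3.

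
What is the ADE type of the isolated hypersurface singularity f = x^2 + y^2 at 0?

A_{1}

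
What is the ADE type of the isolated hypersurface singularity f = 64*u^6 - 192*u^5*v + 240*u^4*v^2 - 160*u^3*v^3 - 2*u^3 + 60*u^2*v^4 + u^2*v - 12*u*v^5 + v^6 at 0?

D_{7}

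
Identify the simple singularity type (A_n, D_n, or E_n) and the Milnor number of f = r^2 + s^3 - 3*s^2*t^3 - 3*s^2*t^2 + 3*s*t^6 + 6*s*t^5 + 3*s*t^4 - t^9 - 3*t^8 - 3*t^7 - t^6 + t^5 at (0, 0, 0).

Type E8, Milnor number mu = 8.

The Hessian of f at 0 has rank 1. Corank 2; j^3 = s^3 is a perfect cube, so E-series; the 5-jet and mu = 8 give E_8.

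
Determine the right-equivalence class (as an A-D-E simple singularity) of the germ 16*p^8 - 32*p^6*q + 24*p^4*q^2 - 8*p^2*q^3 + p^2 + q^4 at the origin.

A_3

The Hessian of f at 0 is [[2, 0], [0, 0]] with rank 1, so corank 1. A Groebner basis of the Jacobian ideal J(f) in C{p,q} is {q^3, p}; counting standard monomials gives mu = 3. Corank 1: A-series; mu = 3 gives A_3.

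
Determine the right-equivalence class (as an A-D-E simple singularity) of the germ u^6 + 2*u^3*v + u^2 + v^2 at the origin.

The Hessian of f at 0 has rank 2. Corank 0: nondegenerate Morse point, so A_1.

A_{1}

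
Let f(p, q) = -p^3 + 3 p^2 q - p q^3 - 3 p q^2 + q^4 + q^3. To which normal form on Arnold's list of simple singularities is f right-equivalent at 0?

The Hessian of f at 0 is [[0, 0], [0, 0]] with rank 0, so corank 2. A Groebner basis of the Jacobian ideal J(f) in C{p,q} is {p^3 - 3*p^2*q - 6*p^2 + 12*p*q - 6*q^2, 3*p^2 + p*q^2 - 6*p*q + 3*q^2, 3*p^2 - 6*p*q + q^3 + 3*q^2}; counting standard monomials gives mu = 7. Corank 2; j^3 = -(p - q)^3 is a perfect cube, so E-series; the 4-jet and mu = 7 give E_7.

E7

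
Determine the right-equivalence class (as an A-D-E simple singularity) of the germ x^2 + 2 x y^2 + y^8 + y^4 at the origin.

The Hessian of f at 0 has rank 1. Corank 1: A-series; mu = 7 gives A_7.

A_7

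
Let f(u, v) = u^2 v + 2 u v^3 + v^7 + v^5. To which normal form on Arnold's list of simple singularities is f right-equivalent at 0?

D_8

The Hessian of f at 0 is [[0, 0], [0, 0]] with rank 0, so corank 2. A Groebner basis of the Jacobian ideal J(f) in C{u,v} is {u^2*v^2 + u^2/7 + u*v^2/7, u^3 - u^2/7 - u*v^2/7, u*v + v^3}; counting standard monomials gives mu = 8. Corank 2; j^3 = u^2*v has shape L^2 M (L != M), so D-series; mu = 8 gives D_8.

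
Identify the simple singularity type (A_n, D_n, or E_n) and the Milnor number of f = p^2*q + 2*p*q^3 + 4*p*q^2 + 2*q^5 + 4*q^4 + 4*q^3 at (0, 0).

Type D_6, Milnor number mu = 6.

The Hessian of f at 0 has rank 0. Corank 2; j^3 = q*(p + 2*q)^2 has shape L^2 M (L != M), so D-series; mu = 6 gives D_6.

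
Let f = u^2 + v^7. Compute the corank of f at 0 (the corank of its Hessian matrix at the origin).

1

The Hessian at 0 is [[2, 0], [0, 0]] of rank 1; hence corank 1.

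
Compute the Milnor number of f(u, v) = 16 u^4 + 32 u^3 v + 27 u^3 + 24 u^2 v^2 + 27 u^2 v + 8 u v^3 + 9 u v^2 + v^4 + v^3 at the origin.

6

The Hessian of f at 0 has rank 0. Corank 2; j^3 = (3*u + v)^3 is a perfect cube, so E-series; the 4-jet and mu = 6 give E_6.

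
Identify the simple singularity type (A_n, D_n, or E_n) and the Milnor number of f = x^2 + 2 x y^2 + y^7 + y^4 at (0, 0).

Type A_6, Milnor number mu = 6.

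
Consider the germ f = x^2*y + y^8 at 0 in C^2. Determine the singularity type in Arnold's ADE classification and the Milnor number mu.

The Hessian of f at 0 has rank 0. Corank 2; j^3 = x^2*y has shape L^2 M (L != M), so D-series; mu = 9 gives D_9.

Type D_{9}, Milnor number mu = 9.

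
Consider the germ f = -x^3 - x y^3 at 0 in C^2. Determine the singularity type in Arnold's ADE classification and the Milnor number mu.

The Hessian of f at 0 has rank 0. Corank 2; j^3 = -x^3 is a perfect cube, so E-series; the 4-jet and mu = 7 give E_7.

Type E7, Milnor number mu = 7.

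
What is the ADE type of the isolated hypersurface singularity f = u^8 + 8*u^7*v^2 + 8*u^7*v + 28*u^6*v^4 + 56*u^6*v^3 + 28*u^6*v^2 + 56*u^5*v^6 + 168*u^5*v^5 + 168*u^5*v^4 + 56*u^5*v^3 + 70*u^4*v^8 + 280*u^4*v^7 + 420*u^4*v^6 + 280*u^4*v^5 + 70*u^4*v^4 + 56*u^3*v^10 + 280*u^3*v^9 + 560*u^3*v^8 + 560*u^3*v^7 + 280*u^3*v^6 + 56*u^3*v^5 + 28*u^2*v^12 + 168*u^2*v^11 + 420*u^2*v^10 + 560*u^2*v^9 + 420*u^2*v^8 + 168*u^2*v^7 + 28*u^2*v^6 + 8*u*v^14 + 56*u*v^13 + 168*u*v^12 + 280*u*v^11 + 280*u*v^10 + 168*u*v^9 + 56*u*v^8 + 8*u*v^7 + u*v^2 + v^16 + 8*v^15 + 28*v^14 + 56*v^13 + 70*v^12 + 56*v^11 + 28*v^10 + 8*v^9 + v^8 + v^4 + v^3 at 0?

The Hessian of f at 0 has rank 0. Corank 2; j^3 = v^2*(u + v) has shape L^2 M (L != M), so D-series; mu = 9 gives D_9.

D9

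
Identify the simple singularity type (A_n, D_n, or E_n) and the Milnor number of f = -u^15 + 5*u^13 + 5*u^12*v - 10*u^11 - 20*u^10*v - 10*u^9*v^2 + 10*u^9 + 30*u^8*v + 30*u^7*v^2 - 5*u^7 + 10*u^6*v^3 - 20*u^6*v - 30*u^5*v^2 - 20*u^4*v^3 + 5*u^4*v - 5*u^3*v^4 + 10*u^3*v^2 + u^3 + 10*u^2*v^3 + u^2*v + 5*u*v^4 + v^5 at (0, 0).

Type D6, Milnor number mu = 6.

The Hessian of f at 0 is [[0, 0], [0, 0]] with rank 0, so corank 2. A Groebner basis of the Jacobian ideal J(f) in C{u,v} is {-u*v/5 + v^4, u*v^2, u^2 + u*v}; counting standard monomials gives mu = 6. Corank 2; j^3 = u^2*(u + v) has shape L^2 M (L != M), so D-series; mu = 6 gives D_6.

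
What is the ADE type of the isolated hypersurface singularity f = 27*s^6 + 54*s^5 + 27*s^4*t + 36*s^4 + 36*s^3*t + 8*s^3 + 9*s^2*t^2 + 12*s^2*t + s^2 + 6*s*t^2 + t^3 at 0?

A_{2}

The Hessian of f at 0 is [[2, 0], [0, 0]] with rank 1, so corank 1. A Groebner basis of the Jacobian ideal J(f) in C{s,t} is {t^2, s}; counting standard monomials gives mu = 2. Corank 1: A-series; mu = 2 gives A_2.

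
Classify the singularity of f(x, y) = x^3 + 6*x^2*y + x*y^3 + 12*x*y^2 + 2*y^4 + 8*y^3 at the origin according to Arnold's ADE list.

The Hessian of f at 0 is [[0, 0], [0, 0]] with rank 0, so corank 2. A Groebner basis of the Jacobian ideal J(f) in C{x,y} is {x^3 + 6*x^2*y + 48*x^2 + 192*x*y + 192*y^2, -6*x^2 + x*y^2 - 24*x*y - 24*y^2, 3*x^2 + 12*x*y + y^3 + 12*y^2}; counting standard monomials gives mu = 7. Corank 2; j^3 = (x + 2*y)^3 is a perfect cube, so E-series; the 4-jet and mu = 7 give E_7.

E_{7}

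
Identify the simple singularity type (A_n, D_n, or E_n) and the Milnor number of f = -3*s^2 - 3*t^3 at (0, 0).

The Hessian of f at 0 is [[-6, 0], [0, 0]] with rank 1, so corank 1. A Groebner basis of the Jacobian ideal J(f) in C{s,t} is {t^2, s}; counting standard monomials gives mu = 2. Corank 1: A-series; mu = 2 gives A_2.

Type A2, Milnor number mu = 2.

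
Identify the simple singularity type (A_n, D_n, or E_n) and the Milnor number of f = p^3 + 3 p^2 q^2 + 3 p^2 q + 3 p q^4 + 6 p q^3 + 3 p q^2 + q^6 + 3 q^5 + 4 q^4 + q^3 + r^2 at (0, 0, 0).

Type E6, Milnor number mu = 6.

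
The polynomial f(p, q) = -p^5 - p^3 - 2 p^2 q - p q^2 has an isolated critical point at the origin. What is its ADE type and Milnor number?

Type D_{6}, Milnor number mu = 6.

The Hessian of f at 0 is [[0, 0], [0, 0]] with rank 0, so corank 2. A Groebner basis of the Jacobian ideal J(f) in C{p,q} is {p*q/5 + q^4 + q^2/5, p*q^2 + q^3, p^2 + p*q}; counting standard monomials gives mu = 6. Corank 2; j^3 = -p*(p + q)^2 has shape L^2 M (L != M), so D-series; mu = 6 gives D_6.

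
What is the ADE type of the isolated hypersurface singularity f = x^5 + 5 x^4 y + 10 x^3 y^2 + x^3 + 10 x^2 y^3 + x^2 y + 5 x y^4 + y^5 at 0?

D_{6}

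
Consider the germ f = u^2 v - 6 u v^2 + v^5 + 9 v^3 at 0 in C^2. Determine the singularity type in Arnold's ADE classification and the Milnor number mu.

Type D6, Milnor number mu = 6.

The Hessian of f at 0 is [[0, 0], [0, 0]] with rank 0, so corank 2. A Groebner basis of the Jacobian ideal J(f) in C{u,v} is {u^2/5 + v^4 - 9*v^2/5, u^3 - 27*v^3, u*v - 3*v^2}; counting standard monomials gives mu = 6. Corank 2; j^3 = v*(u - 3*v)^2 has shape L^2 M (L != M), so D-series; mu = 6 gives D_6.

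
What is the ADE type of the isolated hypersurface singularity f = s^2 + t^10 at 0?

A_9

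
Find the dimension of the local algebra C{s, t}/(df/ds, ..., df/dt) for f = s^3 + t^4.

6

The Hessian of f at 0 has rank 0. Corank 2; j^3 = s^3 is a perfect cube, so E-series; the 4-jet and mu = 6 give E_6.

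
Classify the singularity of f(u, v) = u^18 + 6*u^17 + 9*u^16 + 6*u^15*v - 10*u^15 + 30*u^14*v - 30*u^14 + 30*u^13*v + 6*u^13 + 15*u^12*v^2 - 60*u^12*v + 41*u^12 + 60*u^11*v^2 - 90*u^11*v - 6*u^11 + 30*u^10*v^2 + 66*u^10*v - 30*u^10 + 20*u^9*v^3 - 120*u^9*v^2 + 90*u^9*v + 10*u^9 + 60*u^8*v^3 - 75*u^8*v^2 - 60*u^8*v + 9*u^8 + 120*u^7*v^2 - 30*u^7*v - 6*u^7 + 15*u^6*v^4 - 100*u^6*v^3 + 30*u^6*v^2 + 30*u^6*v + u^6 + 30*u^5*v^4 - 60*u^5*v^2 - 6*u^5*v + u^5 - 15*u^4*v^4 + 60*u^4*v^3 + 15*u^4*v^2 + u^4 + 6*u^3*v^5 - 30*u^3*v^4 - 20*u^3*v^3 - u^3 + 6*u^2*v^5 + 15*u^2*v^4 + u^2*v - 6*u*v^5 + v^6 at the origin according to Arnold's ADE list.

The Hessian of f at 0 has rank 0. Corank 2; j^3 = -u^2*(u - v) has shape L^2 M (L != M), so D-series; mu = 7 gives D_7.

D_7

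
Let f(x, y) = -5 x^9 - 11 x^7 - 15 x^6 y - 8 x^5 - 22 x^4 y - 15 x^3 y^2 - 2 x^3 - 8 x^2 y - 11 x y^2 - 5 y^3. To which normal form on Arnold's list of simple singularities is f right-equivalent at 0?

D_4

The Hessian of f at 0 is [[0, 0], [0, 0]] with rank 0, so corank 2. A Groebner basis of the Jacobian ideal J(f) in C{x,y} is {y^3, x^2 + y^2/2, x*y + y^2/2}; counting standard monomials gives mu = 4. Corank 2; j^3 = -(x + y)*(2*x^2 + 6*x*y + 5*y^2) splits into three distinct lines over C (the quadratic factor has nonzero discriminant), so D_4.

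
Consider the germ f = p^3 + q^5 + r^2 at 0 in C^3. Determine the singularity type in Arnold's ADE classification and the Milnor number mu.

Type E_8, Milnor number mu = 8.

The Hessian of f at 0 is [[0, 0, 0], [0, 0, 0], [0, 0, 2]] with rank 1, so corank 2. A Groebner basis of the Jacobian ideal J(f) in C{p,q,r} is {q^4, p^2, r}; counting standard monomials gives mu = 8. Corank 2; j^3 = p^3 is a perfect cube, so E-series; the 5-jet and mu = 8 give E_8.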